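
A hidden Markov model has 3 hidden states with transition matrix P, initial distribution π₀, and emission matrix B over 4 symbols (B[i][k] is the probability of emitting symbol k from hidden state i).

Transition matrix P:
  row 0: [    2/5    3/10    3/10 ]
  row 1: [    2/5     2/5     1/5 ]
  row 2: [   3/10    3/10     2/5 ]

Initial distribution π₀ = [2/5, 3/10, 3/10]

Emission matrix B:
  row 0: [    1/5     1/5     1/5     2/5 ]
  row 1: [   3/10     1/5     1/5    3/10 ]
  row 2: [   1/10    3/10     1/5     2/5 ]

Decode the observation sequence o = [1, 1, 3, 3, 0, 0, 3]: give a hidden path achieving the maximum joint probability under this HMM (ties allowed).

t=0: δ = [8.000e-02, 6.000e-02, 9.000e-02]  (obs o_0=1)
t=1: δ = [6.400e-03, 5.400e-03, 1.080e-02]  ψ = [0, 2, 2]  (obs o_1=1)
t=2: δ = [1.296e-03, 9.720e-04, 1.728e-03]  ψ = [2, 2, 2]  (obs o_2=3)
t=3: δ = [2.074e-04, 1.555e-04, 2.765e-04]  ψ = [0, 2, 2]  (obs o_3=3)
t=4: δ = [1.659e-05, 2.488e-05, 1.106e-05]  ψ = [0, 2, 2]  (obs o_4=0)
t=5: δ = [1.991e-06, 2.986e-06, 4.977e-07]  ψ = [1, 1, 0]  (obs o_5=0)
t=6: δ = [4.778e-07, 3.583e-07, 2.389e-07]  ψ = [1, 1, 0]  (obs o_6=3)
backtrack: best end state = 0; path = [2, 2, 2, 2, 1, 1, 0]

path = [2, 2, 2, 2, 1, 1, 0]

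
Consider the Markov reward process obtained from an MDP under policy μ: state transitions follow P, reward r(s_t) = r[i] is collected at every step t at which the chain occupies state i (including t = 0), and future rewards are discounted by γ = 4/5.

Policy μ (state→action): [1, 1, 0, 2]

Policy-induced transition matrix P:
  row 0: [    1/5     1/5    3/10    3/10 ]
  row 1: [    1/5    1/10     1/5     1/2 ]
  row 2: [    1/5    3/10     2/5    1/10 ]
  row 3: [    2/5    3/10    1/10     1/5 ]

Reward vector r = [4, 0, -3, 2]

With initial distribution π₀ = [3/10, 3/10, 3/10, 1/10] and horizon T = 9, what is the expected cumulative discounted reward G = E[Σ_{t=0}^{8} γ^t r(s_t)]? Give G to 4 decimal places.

G = 3.0313

t=0: π = [0.3000, 0.3000, 0.3000, 0.1000], E[r] = 0.5000, γ^t·E[r] = 0.500000, running G = 0.500000
t=1: π = [0.2200, 0.2100, 0.2800, 0.2900], E[r] = 0.6200, γ^t·E[r] = 0.496000, running G = 0.996000
t=2: π = [0.2580, 0.2360, 0.2490, 0.2570], E[r] = 0.7990, γ^t·E[r] = 0.511360, running G = 1.507360
t=3: π = [0.2514, 0.2270, 0.2499, 0.2717], E[r] = 0.7993, γ^t·E[r] = 0.409242, running G = 1.916602
t=4: π = [0.2543, 0.2295, 0.2480, 0.2683], E[r] = 0.8100, γ^t·E[r] = 0.331780, running G = 2.248382
t=5: π = [0.2537, 0.2287, 0.2482, 0.2695], E[r] = 0.8090, γ^t·E[r] = 0.265079, running G = 2.513461
t=6: π = [0.2539, 0.2289, 0.2481, 0.2691], E[r] = 0.8097, γ^t·E[r] = 0.212259, running G = 2.725720
t=7: π = [0.2538, 0.2288, 0.2481, 0.2693], E[r] = 0.8096, γ^t·E[r] = 0.169778, running G = 2.895498
t=8: π = [0.2539, 0.2289, 0.2481, 0.2692], E[r] = 0.8096, γ^t·E[r] = 0.135833, running G = 3.031331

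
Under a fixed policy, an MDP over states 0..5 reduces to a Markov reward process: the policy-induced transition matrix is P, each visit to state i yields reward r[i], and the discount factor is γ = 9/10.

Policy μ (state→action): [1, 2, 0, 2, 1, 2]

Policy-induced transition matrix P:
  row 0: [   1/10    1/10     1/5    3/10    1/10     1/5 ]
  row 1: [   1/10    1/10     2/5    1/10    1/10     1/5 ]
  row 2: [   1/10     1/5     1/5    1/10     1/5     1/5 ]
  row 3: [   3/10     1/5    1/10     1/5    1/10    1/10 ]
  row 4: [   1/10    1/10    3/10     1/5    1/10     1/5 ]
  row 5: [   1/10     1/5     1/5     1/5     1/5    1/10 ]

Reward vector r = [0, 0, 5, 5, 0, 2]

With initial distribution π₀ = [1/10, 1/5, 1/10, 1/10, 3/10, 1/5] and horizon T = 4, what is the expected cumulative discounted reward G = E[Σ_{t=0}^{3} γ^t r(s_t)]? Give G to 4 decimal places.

t=0: π = [0.1000, 0.2000, 0.1000, 0.1000, 0.3000, 0.2000], E[r] = 1.4000, γ^t·E[r] = 1.400000, running G = 1.400000
t=1: π = [0.1200, 0.1400, 0.2600, 0.1800, 0.1300, 0.1700], E[r] = 2.5400, γ^t·E[r] = 2.286000, running G = 3.686000
t=2: π = [0.1360, 0.1610, 0.2230, 0.1720, 0.1430, 0.1650], E[r] = 2.3050, γ^t·E[r] = 1.867050, running G = 5.553050
t=3: π = [0.1344, 0.1560, 0.2293, 0.1752, 0.1388, 0.1663], E[r] = 2.3551, γ^t·E[r] = 1.716868, running G = 7.269918

G = 7.2699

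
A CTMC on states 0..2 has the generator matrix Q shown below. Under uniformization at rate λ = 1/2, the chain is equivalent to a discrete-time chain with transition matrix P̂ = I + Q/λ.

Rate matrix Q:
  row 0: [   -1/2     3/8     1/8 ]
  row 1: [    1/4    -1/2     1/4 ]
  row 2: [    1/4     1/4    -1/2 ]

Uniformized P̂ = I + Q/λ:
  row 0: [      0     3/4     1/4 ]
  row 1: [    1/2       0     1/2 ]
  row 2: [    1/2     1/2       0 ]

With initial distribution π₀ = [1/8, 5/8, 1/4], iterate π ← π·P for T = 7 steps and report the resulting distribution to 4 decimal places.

t=0: π = [0.1250, 0.6250, 0.2500]
t=1: π = [0.4375, 0.2188, 0.3438]
t=2: π = [0.2813, 0.5000, 0.2188]
t=3: π = [0.3594, 0.3203, 0.3203]
t=4: π = [0.3203, 0.4297, 0.2500]
t=5: π = [0.3398, 0.3652, 0.2949]
t=6: π = [0.3301, 0.4023, 0.2676]
t=7: π = [0.3350, 0.3813, 0.2837]

π = [0.3350, 0.3813, 0.2837]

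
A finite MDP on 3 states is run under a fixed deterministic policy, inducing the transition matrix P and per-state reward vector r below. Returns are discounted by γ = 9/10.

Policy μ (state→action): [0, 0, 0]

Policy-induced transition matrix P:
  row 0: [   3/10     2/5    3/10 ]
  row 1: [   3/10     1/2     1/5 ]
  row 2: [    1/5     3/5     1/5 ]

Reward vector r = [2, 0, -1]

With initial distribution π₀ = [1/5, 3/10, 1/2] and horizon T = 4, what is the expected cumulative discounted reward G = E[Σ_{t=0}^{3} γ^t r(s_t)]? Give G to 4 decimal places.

t=0: π = [0.2000, 0.3000, 0.5000], E[r] = -0.1000, γ^t·E[r] = -0.100000, running G = -0.100000
t=1: π = [0.2500, 0.5300, 0.2200], E[r] = 0.2800, γ^t·E[r] = 0.252000, running G = 0.152000
t=2: π = [0.2780, 0.4970, 0.2250], E[r] = 0.3310, γ^t·E[r] = 0.268110, running G = 0.420110
t=3: π = [0.2775, 0.4947, 0.2278], E[r] = 0.3272, γ^t·E[r] = 0.238529, running G = 0.658639

G = 0.6586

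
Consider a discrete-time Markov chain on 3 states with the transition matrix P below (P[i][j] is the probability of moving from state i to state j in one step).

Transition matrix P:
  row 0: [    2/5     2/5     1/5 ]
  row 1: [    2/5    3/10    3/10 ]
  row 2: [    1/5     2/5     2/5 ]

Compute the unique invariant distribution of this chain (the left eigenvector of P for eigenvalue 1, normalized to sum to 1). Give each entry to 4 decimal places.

Balance equations π_j = Σ_i π_i·P[i][j]:
  π_0 = 2/5·π_0 + 2/5·π_1 + 1/5·π_2
  π_1 = 2/5·π_0 + 3/10·π_1 + 2/5·π_2
  normalize: π_0 + π_1 + π_2 = 1
Solving the linear system gives exactly π = [15/44, 4/11, 13/44].

π = [0.3409, 0.3636, 0.2955]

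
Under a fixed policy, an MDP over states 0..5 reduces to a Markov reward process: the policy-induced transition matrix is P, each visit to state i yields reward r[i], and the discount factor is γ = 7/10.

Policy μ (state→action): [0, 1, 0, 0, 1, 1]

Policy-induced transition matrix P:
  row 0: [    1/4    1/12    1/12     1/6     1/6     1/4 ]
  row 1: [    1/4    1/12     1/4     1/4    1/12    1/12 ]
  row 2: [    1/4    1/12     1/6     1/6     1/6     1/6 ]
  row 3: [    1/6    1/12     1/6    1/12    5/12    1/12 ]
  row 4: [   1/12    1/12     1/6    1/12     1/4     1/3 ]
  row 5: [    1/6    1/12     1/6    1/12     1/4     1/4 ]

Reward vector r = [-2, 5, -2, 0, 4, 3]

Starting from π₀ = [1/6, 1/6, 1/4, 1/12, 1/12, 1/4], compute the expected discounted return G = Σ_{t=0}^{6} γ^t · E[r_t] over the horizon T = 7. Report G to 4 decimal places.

t=0: π = [0.1667, 0.1667, 0.2500, 0.0833, 0.0833, 0.2500], E[r] = 1.0833, γ^t·E[r] = 1.083333, running G = 1.083333
t=1: π = [0.2083, 0.0833, 0.1667, 0.1458, 0.2014, 0.1944], E[r] = 1.0556, γ^t·E[r] = 0.738889, running G = 1.822222
t=2: π = [0.1881, 0.0833, 0.1563, 0.1285, 0.2292, 0.2147], E[r] = 1.2888, γ^t·E[r] = 0.631499, running G = 2.453721
t=3: π = [0.1832, 0.0833, 0.1579, 0.1259, 0.2288, 0.2208], E[r] = 1.3120, γ^t·E[r] = 0.450022, running G = 2.903743
t=4: π = [0.1830, 0.0833, 0.1583, 0.1257, 0.2287, 0.2210], E[r] = 1.3118, γ^t·E[r] = 0.314965, running G = 3.218708
t=5: π = [0.1830, 0.0833, 0.1584, 0.1257, 0.2286, 0.2210], E[r] = 1.3115, γ^t·E[r] = 0.220419, running G = 3.439128
t=6: π = [0.1830, 0.0833, 0.1584, 0.1257, 0.2286, 0.2210], E[r] = 1.3114, γ^t·E[r] = 0.154288, running G = 3.593416

G = 3.5934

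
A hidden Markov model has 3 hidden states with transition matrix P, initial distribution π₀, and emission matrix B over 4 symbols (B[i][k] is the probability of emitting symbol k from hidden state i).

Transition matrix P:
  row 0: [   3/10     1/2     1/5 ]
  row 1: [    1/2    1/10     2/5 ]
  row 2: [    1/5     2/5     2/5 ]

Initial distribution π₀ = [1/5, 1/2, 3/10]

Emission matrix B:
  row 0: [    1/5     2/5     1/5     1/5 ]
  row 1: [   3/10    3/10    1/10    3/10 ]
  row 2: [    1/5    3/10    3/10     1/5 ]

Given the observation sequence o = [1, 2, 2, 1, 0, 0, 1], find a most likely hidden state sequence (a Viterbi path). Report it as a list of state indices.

t=0: δ = [8.000e-02, 1.500e-01, 9.000e-02]  (obs o_0=1)
t=1: δ = [1.500e-02, 4.000e-03, 1.800e-02]  ψ = [1, 0, 1]  (obs o_1=2)
t=2: δ = [9.000e-04, 7.500e-04, 2.160e-03]  ψ = [0, 0, 2]  (obs o_2=2)
t=3: δ = [1.728e-04, 2.592e-04, 2.592e-04]  ψ = [2, 2, 2]  (obs o_3=1)
t=4: δ = [2.592e-05, 3.110e-05, 2.074e-05]  ψ = [1, 2, 1]  (obs o_4=0)
t=5: δ = [3.110e-06, 3.888e-06, 2.488e-06]  ψ = [1, 0, 1]  (obs o_5=0)
t=6: δ = [7.776e-07, 4.666e-07, 4.666e-07]  ψ = [1, 0, 1]  (obs o_6=1)
backtrack: best end state = 0; path = [1, 2, 2, 1, 0, 1, 0]

path = [1, 2, 2, 1, 0, 1, 0]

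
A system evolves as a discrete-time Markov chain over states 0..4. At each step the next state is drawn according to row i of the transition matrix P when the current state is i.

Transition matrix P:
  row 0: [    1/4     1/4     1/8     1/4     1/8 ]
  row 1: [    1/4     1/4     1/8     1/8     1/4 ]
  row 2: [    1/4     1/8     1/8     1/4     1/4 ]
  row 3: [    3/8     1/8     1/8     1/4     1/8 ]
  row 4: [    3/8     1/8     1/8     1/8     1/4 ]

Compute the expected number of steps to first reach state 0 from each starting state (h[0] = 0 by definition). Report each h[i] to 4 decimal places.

h = [0.0000, 3.3464, 3.2941, 2.9281, 2.9281]

First-step conditioning: h[0] = 0; for i ≠ 0, h[i] = 1 + Σ_k P[i][k]·h[k].
  h[1] = 1 + 1/4·h[1] + 1/8·h[2] + 1/8·h[3] + 1/4·h[4]
  h[2] = 1 + 1/8·h[1] + 1/8·h[2] + 1/4·h[3] + 1/4·h[4]
  h[3] = 1 + 1/8·h[1] + 1/8·h[2] + 1/4·h[3] + 1/8·h[4]
  h[4] = 1 + 1/8·h[1] + 1/8·h[2] + 1/8·h[3] + 1/4·h[4]
Solving the 4×4 linear system over states ≠ 0 gives exactly h = [0, 512/153, 56/17, 448/153, 448/153] (h[0] = 0 is the target).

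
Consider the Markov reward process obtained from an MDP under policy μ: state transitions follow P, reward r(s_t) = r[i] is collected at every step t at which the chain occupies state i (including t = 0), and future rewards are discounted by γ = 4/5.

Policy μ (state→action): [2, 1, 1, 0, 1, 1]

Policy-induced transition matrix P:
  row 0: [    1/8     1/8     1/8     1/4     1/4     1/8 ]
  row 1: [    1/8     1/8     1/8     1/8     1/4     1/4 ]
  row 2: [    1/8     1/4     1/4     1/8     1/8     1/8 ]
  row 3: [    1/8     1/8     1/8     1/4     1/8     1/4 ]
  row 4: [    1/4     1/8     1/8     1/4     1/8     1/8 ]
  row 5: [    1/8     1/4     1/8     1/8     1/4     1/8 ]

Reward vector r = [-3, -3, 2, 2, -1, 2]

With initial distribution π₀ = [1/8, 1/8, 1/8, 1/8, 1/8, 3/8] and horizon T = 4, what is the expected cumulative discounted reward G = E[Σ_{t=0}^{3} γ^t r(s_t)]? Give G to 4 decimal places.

G = 0.0388

t=0: π = [0.1250, 0.1250, 0.1250, 0.1250, 0.1250, 0.3750], E[r] = 0.3750, γ^t·E[r] = 0.375000, running G = 0.375000
t=1: π = [0.1406, 0.1875, 0.1406, 0.1719, 0.2031, 0.1563], E[r] = -0.2500, γ^t·E[r] = -0.200000, running G = 0.175000
t=2: π = [0.1504, 0.1621, 0.1426, 0.1895, 0.1855, 0.1699], E[r] = -0.1191, γ^t·E[r] = -0.076250, running G = 0.098750
t=3: π = [0.1482, 0.1641, 0.1428, 0.1907, 0.1853, 0.1689], E[r] = -0.1172, γ^t·E[r] = -0.060000, running G = 0.038750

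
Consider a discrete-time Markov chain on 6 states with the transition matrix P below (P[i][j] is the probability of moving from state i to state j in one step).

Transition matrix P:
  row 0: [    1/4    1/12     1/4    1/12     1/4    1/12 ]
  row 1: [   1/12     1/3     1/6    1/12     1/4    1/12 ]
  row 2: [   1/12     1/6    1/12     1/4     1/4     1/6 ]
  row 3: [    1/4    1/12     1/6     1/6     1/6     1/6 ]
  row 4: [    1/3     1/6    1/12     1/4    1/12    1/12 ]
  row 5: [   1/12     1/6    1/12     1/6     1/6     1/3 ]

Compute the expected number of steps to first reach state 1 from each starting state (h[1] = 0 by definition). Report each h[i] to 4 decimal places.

h = [8.0396, 0.0000, 7.4206, 8.0760, 7.5589, 7.3413]

First-step conditioning: h[1] = 0; for i ≠ 1, h[i] = 1 + Σ_k P[i][k]·h[k].
  h[0] = 1 + 1/4·h[0] + 1/4·h[2] + 1/12·h[3] + 1/4·h[4] + 1/12·h[5]
  h[2] = 1 + 1/12·h[0] + 1/12·h[2] + 1/4·h[3] + 1/4·h[4] + 1/6·h[5]
  h[3] = 1 + 1/4·h[0] + 1/6·h[2] + 1/6·h[3] + 1/6·h[4] + 1/6·h[5]
  h[4] = 1 + 1/3·h[0] + 1/12·h[2] + 1/4·h[3] + 1/12·h[4] + 1/12·h[5]
  h[5] = 1 + 1/12·h[0] + 1/12·h[2] + 1/6·h[3] + 1/6·h[4] + 1/3·h[5]
Solving the 5×5 linear system over states ≠ 1 gives exactly h = [15042/1871, 0, 13884/1871, 60441/7484, 56571/7484, 27471/3742] (h[1] = 0 is the target).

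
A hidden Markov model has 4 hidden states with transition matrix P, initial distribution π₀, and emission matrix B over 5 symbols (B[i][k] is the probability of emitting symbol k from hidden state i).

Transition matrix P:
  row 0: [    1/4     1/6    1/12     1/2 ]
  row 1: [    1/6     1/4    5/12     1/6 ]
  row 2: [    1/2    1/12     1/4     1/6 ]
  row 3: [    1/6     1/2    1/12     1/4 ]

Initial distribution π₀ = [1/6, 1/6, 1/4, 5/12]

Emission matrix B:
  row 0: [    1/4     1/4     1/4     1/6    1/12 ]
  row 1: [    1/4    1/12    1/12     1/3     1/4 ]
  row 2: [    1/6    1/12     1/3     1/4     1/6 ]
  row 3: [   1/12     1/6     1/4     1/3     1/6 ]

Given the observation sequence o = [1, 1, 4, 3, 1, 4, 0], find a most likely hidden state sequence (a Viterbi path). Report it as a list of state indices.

t=0: δ = [4.167e-02, 1.389e-02, 2.083e-02, 6.944e-02]  (obs o_0=1)
t=1: δ = [2.894e-03, 2.894e-03, 4.823e-04, 3.472e-03]  ψ = [3, 3, 1, 0]  (obs o_1=1)
t=2: δ = [6.028e-05, 4.340e-04, 2.009e-04, 2.411e-04]  ψ = [0, 3, 1, 0]  (obs o_2=4)
t=3: δ = [1.674e-05, 4.019e-05, 4.521e-05, 2.411e-05]  ψ = [2, 3, 1, 1]  (obs o_3=3)
t=4: δ = [5.651e-06, 1.005e-06, 1.395e-06, 1.395e-06]  ψ = [2, 3, 1, 0]  (obs o_4=1)
t=5: δ = [1.177e-07, 2.355e-07, 7.849e-08, 4.710e-07]  ψ = [0, 0, 0, 0]  (obs o_5=4)
t=6: δ = [1.962e-08, 5.887e-08, 1.635e-08, 9.811e-09]  ψ = [3, 3, 1, 3]  (obs o_6=0)
backtrack: best end state = 1; path = [0, 3, 1, 2, 0, 3, 1]

path = [0, 3, 1, 2, 0, 3, 1]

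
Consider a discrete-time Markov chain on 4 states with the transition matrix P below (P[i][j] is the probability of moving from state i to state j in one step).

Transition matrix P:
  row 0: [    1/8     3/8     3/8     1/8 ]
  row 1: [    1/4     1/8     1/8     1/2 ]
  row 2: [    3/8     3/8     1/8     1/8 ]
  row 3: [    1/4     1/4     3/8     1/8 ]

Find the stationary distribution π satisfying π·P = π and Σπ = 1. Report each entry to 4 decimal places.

Balance equations π_j = Σ_i π_i·P[i][j]:
  π_0 = 1/8·π_0 + 1/4·π_1 + 3/8·π_2 + 1/4·π_3
  π_1 = 3/8·π_0 + 1/8·π_1 + 3/8·π_2 + 1/4·π_3
  π_2 = 3/8·π_0 + 1/8·π_1 + 1/8·π_2 + 3/8·π_3
  normalize: π_0 + π_1 + π_2 + π_3 = 1
Solving the linear system gives exactly π = [207/830, 23/83, 203/830, 19/83].

π = [0.2494, 0.2771, 0.2446, 0.2289]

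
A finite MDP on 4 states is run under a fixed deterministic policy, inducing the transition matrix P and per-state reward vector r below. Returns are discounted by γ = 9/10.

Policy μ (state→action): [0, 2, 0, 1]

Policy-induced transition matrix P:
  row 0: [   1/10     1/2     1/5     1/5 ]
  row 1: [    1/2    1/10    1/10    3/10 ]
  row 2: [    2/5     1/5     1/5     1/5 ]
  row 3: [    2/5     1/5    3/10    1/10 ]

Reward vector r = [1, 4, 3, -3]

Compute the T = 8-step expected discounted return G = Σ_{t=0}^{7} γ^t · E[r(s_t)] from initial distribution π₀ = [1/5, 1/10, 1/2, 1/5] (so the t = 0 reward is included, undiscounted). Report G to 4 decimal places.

t=0: π = [0.2000, 0.1000, 0.5000, 0.2000], E[r] = 1.5000, γ^t·E[r] = 1.500000, running G = 1.500000
t=1: π = [0.3500, 0.2500, 0.2100, 0.1900], E[r] = 1.4100, γ^t·E[r] = 1.269000, running G = 2.769000
t=2: π = [0.3200, 0.2800, 0.1940, 0.2060], E[r] = 1.4040, γ^t·E[r] = 1.137240, running G = 3.906240
t=3: π = [0.3320, 0.2680, 0.1926, 0.2074], E[r] = 1.3596, γ^t·E[r] = 0.991148, running G = 4.897388
t=4: π = [0.3272, 0.2728, 0.1939, 0.2061], E[r] = 1.3820, γ^t·E[r] = 0.906756, running G = 5.804145
t=5: π = [0.3291, 0.2709, 0.1933, 0.2067], E[r] = 1.3726, γ^t·E[r] = 0.810504, running G = 6.614649
t=6: π = [0.3284, 0.2716, 0.1936, 0.2064], E[r] = 1.3764, γ^t·E[r] = 0.731486, running G = 7.346135
t=7: π = [0.3287, 0.2713, 0.1935, 0.2065], E[r] = 1.3749, γ^t·E[r] = 0.657604, running G = 8.003739

G = 8.0037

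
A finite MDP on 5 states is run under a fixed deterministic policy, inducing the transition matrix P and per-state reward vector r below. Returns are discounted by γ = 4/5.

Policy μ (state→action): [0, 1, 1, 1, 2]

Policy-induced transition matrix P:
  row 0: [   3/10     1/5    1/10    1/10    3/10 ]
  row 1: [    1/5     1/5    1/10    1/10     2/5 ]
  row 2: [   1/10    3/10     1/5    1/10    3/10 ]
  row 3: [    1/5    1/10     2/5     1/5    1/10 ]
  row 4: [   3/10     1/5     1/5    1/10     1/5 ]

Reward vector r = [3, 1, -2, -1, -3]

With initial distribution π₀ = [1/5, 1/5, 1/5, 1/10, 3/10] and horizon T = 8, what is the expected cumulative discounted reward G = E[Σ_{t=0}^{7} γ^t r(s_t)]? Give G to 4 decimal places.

t=0: π = [0.2000, 0.2000, 0.2000, 0.1000, 0.3000], E[r] = -0.6000, γ^t·E[r] = -0.600000, running G = -0.600000
t=1: π = [0.2300, 0.2100, 0.1800, 0.1100, 0.2700], E[r] = -0.3800, γ^t·E[r] = -0.304000, running G = -0.904000
t=2: π = [0.2320, 0.2070, 0.1780, 0.1110, 0.2720], E[r] = -0.3800, γ^t·E[r] = -0.243200, running G = -1.147200
t=3: π = [0.2326, 0.2067, 0.1783, 0.1111, 0.2713], E[r] = -0.3771, γ^t·E[r] = -0.193075, running G = -1.340275
t=4: π = [0.2326, 0.2067, 0.1783, 0.1111, 0.2713], E[r] = -0.3773, γ^t·E[r] = -0.154522, running G = -1.494797
t=5: π = [0.2326, 0.2067, 0.1783, 0.1111, 0.2713], E[r] = -0.3773, γ^t·E[r] = -0.123620, running G = -1.618417
t=6: π = [0.2326, 0.2067, 0.1783, 0.1111, 0.2713], E[r] = -0.3773, γ^t·E[r] = -0.098897, running G = -1.717313
t=7: π = [0.2326, 0.2067, 0.1783, 0.1111, 0.2713], E[r] = -0.3773, γ^t·E[r] = -0.079117, running G = -1.796431

G = -1.7964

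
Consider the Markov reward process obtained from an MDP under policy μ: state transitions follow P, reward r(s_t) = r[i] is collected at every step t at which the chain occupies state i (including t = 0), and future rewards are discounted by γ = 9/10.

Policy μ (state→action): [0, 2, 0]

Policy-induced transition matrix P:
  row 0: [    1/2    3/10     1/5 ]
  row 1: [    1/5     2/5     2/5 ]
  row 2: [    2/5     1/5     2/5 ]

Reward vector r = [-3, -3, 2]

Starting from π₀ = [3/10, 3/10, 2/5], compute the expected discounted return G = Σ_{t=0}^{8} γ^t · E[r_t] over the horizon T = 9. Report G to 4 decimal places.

G = -7.9888

t=0: π = [0.3000, 0.3000, 0.4000], E[r] = -1.0000, γ^t·E[r] = -1.000000, running G = -1.000000
t=1: π = [0.3700, 0.2900, 0.3400], E[r] = -1.3000, γ^t·E[r] = -1.170000, running G = -2.170000
t=2: π = [0.3790, 0.2950, 0.3260], E[r] = -1.3700, γ^t·E[r] = -1.109700, running G = -3.279700
t=3: π = [0.3789, 0.2969, 0.3242], E[r] = -1.3790, γ^t·E[r] = -1.005291, running G = -4.284991
t=4: π = [0.3785, 0.2973, 0.3242], E[r] = -1.3789, γ^t·E[r] = -0.904696, running G = -5.189687
t=5: π = [0.3784, 0.2973, 0.3243], E[r] = -1.3785, γ^t·E[r] = -0.813996, running G = -6.003684
t=6: π = [0.3784, 0.2973, 0.3243], E[r] = -1.3784, γ^t·E[r] = -0.732537, running G = -6.736220
t=7: π = [0.3784, 0.2973, 0.3243], E[r] = -1.3784, γ^t·E[r] = -0.659274, running G = -7.395495
t=8: π = [0.3784, 0.2973, 0.3243], E[r] = -1.3784, γ^t·E[r] = -0.593346, running G = -7.988841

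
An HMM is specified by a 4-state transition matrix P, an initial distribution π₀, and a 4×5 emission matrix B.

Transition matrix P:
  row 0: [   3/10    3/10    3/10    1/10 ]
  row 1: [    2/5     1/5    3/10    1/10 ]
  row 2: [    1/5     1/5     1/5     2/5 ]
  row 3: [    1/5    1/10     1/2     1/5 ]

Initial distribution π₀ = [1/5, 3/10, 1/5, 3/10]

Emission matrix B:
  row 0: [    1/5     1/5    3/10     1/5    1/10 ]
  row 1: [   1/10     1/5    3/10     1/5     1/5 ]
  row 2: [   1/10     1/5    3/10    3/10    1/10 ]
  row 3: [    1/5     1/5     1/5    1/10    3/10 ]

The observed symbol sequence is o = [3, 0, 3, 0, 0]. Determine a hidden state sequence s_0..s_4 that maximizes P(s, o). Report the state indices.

path = [2, 3, 2, 3, 2]

t=0: δ = [4.000e-02, 6.000e-02, 6.000e-02, 3.000e-02]  (obs o_0=3)
t=1: δ = [4.800e-03, 1.200e-03, 1.800e-03, 4.800e-03]  ψ = [1, 0, 1, 2]  (obs o_1=0)
t=2: δ = [2.880e-04, 2.880e-04, 7.200e-04, 9.600e-05]  ψ = [0, 0, 3, 3]  (obs o_2=3)
t=3: δ = [2.880e-05, 1.440e-05, 1.440e-05, 5.760e-05]  ψ = [2, 2, 2, 2]  (obs o_3=0)
t=4: δ = [2.304e-06, 8.640e-07, 2.880e-06, 2.304e-06]  ψ = [3, 0, 3, 3]  (obs o_4=0)
backtrack: best end state = 2; path = [2, 3, 2, 3, 2]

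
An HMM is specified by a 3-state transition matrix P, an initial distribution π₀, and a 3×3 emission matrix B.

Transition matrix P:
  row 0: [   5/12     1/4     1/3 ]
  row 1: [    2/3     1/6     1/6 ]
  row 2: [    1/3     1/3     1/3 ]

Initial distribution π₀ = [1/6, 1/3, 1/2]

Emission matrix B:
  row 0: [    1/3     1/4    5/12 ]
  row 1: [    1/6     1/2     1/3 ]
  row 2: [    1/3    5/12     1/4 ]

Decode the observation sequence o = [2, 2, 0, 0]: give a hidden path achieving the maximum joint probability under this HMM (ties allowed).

t=0: δ = [6.944e-02, 1.111e-01, 1.250e-01]  (obs o_0=2)
t=1: δ = [3.086e-02, 1.389e-02, 1.042e-02]  ψ = [1, 2, 2]  (obs o_1=2)
t=2: δ = [4.287e-03, 1.286e-03, 3.429e-03]  ψ = [0, 0, 0]  (obs o_2=0)
t=3: δ = [5.954e-04, 1.905e-04, 4.763e-04]  ψ = [0, 2, 0]  (obs o_3=0)
backtrack: best end state = 0; path = [1, 0, 0, 0]

path = [1, 0, 0, 0]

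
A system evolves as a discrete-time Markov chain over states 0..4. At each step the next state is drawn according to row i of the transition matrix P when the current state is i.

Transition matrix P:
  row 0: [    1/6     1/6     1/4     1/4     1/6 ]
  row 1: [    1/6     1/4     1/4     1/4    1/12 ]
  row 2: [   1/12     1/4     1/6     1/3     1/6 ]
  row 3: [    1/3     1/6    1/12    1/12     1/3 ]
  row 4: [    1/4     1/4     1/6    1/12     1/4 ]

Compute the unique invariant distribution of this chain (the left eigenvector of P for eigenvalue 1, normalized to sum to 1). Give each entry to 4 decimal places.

Balance equations π_j = Σ_i π_i·P[i][j]:
  π_0 = 1/6·π_0 + 1/6·π_1 + 1/12·π_2 + 1/3·π_3 + 1/4·π_4
  π_1 = 1/6·π_0 + 1/4·π_1 + 1/4·π_2 + 1/6·π_3 + 1/4·π_4
  π_2 = 1/4·π_0 + 1/4·π_1 + 1/6·π_2 + 1/12·π_3 + 1/6·π_4
  π_3 = 1/4·π_0 + 1/4·π_1 + 1/3·π_2 + 1/12·π_3 + 1/12·π_4
  normalize: π_0 + π_1 + π_2 + π_3 + π_4 = 1
Solving the linear system gives exactly π = [4629/23032, 2495/11516, 2129/11516, 4587/23032, 571/2879].

π = [0.2010, 0.2167, 0.1849, 0.1992, 0.1983]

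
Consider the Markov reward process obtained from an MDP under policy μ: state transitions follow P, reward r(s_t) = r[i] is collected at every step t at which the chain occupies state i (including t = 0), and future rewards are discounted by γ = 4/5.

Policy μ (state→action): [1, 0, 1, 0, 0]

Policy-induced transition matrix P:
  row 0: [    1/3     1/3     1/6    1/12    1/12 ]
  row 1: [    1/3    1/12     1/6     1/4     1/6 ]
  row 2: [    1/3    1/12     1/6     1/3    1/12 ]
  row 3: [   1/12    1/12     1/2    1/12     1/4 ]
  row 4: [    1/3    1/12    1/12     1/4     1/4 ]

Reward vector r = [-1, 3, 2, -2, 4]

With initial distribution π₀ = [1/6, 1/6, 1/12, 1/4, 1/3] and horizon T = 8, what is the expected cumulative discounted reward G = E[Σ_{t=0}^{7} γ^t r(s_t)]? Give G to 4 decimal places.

G = 4.0927

t=0: π = [0.1667, 0.1667, 0.0833, 0.2500, 0.3333], E[r] = 1.3333, γ^t·E[r] = 1.333333, running G = 1.333333
t=1: π = [0.2708, 0.1250, 0.2222, 0.1875, 0.1944], E[r] = 0.9514, γ^t·E[r] = 0.761111, running G = 2.094444
t=2: π = [0.2865, 0.1510, 0.2130, 0.1921, 0.1574], E[r] = 0.8380, γ^t·E[r] = 0.536296, running G = 2.630741
t=3: π = [0.2853, 0.1549, 0.2176, 0.1880, 0.1542], E[r] = 0.8555, γ^t·E[r] = 0.438000, running G = 3.068741
t=4: π = [0.2863, 0.1547, 0.2165, 0.1893, 0.1533], E[r] = 0.8452, γ^t·E[r] = 0.346186, running G = 3.414927
t=5: π = [0.2860, 0.1549, 0.2170, 0.1888, 0.1533], E[r] = 0.8484, γ^t·E[r] = 0.277996, running G = 3.692922
t=6: π = [0.2861, 0.1548, 0.2168, 0.1889, 0.1533], E[r] = 0.8471, γ^t·E[r] = 0.222072, running G = 3.914994
t=7: π = [0.2861, 0.1549, 0.2169, 0.1889, 0.1533], E[r] = 0.8476, γ^t·E[r] = 0.177749, running G = 4.092744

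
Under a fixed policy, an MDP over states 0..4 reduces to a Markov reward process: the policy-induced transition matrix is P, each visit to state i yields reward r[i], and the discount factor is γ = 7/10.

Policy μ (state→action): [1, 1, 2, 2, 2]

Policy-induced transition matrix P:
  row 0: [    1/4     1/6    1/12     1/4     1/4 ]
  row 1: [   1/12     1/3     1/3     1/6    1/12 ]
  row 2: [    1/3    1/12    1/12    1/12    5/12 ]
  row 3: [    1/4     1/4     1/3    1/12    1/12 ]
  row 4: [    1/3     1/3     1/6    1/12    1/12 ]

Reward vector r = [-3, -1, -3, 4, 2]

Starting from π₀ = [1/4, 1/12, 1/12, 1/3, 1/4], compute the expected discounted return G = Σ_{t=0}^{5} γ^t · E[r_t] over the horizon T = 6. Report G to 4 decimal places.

G = -0.5367

t=0: π = [0.2500, 0.0833, 0.0833, 0.3333, 0.2500], E[r] = 0.7500, γ^t·E[r] = 0.750000, running G = 0.750000
t=1: π = [0.2639, 0.2431, 0.2083, 0.1319, 0.1528], E[r] = -0.8264, γ^t·E[r] = -0.578472, running G = 0.171528
t=2: π = [0.2396, 0.2263, 0.1898, 0.1476, 0.1968], E[r] = -0.5307, γ^t·E[r] = -0.260029, running G = -0.088501
t=3: π = [0.2445, 0.2337, 0.1932, 0.1421, 0.1865], E[r] = -0.6052, γ^t·E[r] = -0.207577, running G = -0.296078
t=4: π = [0.2427, 0.2324, 0.1928, 0.1436, 0.1885], E[r] = -0.5878, γ^t·E[r] = -0.141138, running G = -0.437216
t=5: π = [0.2430, 0.2327, 0.1930, 0.1432, 0.1881], E[r] = -0.5922, γ^t·E[r] = -0.099532, running G = -0.536748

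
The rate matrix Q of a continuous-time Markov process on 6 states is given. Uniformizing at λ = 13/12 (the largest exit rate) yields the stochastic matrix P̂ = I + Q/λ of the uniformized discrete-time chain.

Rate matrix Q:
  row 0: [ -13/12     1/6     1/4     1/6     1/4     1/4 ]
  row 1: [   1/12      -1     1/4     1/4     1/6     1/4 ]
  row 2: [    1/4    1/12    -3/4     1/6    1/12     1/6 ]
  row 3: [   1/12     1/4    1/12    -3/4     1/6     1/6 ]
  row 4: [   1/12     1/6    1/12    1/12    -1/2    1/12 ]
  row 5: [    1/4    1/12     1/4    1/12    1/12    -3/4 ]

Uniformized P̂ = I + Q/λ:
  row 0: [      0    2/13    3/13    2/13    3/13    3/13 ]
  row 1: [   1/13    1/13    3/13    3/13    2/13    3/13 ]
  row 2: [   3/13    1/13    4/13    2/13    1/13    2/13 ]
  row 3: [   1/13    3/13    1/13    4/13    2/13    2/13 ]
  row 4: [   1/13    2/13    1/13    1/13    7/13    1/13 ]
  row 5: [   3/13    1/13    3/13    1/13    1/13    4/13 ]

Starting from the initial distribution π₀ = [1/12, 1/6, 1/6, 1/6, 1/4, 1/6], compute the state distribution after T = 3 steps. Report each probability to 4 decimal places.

π = [0.1240, 0.1277, 0.1863, 0.1565, 0.2213, 0.1841]

t=0: π = [0.0833, 0.1667, 0.1667, 0.1667, 0.2500, 0.1667]
t=1: π = [0.1218, 0.1282, 0.1795, 0.1603, 0.2308, 0.1795]
t=2: π = [0.1228, 0.1287, 0.1844, 0.1568, 0.2244, 0.1829]
t=3: π = [0.1240, 0.1277, 0.1863, 0.1565, 0.2213, 0.1841]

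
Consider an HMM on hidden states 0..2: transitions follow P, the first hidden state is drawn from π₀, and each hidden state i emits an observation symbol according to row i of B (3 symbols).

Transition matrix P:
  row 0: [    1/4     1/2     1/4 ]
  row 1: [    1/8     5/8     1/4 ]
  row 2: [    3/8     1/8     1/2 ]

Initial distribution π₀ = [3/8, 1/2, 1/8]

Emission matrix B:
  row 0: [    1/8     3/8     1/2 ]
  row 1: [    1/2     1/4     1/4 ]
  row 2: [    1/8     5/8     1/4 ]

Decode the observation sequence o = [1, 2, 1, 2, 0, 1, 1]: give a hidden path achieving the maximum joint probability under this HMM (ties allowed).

path = [1, 1, 1, 1, 1, 2, 2]

t=0: δ = [1.406e-01, 1.250e-01, 7.812e-02]  (obs o_0=1)
t=1: δ = [1.758e-02, 1.953e-02, 9.766e-03]  ψ = [0, 1, 2]  (obs o_1=2)
t=2: δ = [1.648e-03, 3.052e-03, 3.052e-03]  ψ = [0, 1, 1]  (obs o_2=1)
t=3: δ = [5.722e-04, 4.768e-04, 3.815e-04]  ψ = [2, 1, 2]  (obs o_3=2)
t=4: δ = [1.788e-05, 1.490e-04, 2.384e-05]  ψ = [0, 1, 2]  (obs o_4=0)
t=5: δ = [6.985e-06, 2.328e-05, 2.328e-05]  ψ = [1, 1, 1]  (obs o_5=1)
t=6: δ = [3.274e-06, 3.638e-06, 7.276e-06]  ψ = [2, 1, 2]  (obs o_6=1)
backtrack: best end state = 2; path = [1, 1, 1, 1, 1, 2, 2]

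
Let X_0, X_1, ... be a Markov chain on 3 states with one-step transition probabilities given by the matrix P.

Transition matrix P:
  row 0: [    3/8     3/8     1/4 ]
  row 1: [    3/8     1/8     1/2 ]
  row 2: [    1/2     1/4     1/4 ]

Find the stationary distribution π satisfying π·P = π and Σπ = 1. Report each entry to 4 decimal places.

π = [0.4146, 0.2683, 0.3171]

Balance equations π_j = Σ_i π_i·P[i][j]:
  π_0 = 3/8·π_0 + 3/8·π_1 + 1/2·π_2
  π_1 = 3/8·π_0 + 1/8·π_1 + 1/4·π_2
  normalize: π_0 + π_1 + π_2 = 1
Solving the linear system gives exactly π = [17/41, 11/41, 13/41].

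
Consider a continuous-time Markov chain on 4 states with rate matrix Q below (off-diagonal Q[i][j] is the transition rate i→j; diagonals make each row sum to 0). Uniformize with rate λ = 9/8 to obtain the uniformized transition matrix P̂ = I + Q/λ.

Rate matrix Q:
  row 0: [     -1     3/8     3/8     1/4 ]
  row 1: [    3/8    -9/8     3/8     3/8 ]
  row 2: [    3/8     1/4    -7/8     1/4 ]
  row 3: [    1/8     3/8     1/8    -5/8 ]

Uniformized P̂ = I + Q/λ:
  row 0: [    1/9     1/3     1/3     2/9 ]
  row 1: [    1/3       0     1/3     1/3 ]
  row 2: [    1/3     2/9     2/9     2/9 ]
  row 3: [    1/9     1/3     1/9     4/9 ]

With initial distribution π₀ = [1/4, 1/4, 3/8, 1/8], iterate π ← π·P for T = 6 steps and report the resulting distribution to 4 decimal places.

t=0: π = [0.2500, 0.2500, 0.3750, 0.1250]
t=1: π = [0.2500, 0.2083, 0.2639, 0.2778]
t=2: π = [0.2160, 0.2346, 0.2423, 0.3071]
t=3: π = [0.2171, 0.2282, 0.2382, 0.3165]
t=4: π = [0.2148, 0.2308, 0.2365, 0.3179]
t=5: π = [0.2150, 0.2301, 0.2364, 0.3185]
t=6: π = [0.2148, 0.2304, 0.2363, 0.3186]

π = [0.2148, 0.2304, 0.2363, 0.3186]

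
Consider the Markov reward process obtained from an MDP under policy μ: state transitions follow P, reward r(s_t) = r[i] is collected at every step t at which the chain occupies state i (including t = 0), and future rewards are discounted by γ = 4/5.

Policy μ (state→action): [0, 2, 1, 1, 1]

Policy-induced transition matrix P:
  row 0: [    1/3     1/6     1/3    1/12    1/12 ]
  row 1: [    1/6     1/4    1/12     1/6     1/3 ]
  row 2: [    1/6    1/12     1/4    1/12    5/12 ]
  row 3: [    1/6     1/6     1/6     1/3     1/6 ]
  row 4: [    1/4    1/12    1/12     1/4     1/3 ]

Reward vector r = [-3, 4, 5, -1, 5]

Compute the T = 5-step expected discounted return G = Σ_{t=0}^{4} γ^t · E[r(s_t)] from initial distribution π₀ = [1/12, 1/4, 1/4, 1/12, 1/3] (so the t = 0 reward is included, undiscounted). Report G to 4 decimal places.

G = 8.2524

t=0: π = [0.0833, 0.2500, 0.2500, 0.0833, 0.3333], E[r] = 3.5833, γ^t·E[r] = 3.583333, running G = 3.583333
t=1: π = [0.2083, 0.1389, 0.1528, 0.1806, 0.3194], E[r] = 2.1111, γ^t·E[r] = 1.688889, running G = 5.272222
t=2: π = [0.2280, 0.1389, 0.1759, 0.1933, 0.2639], E[r] = 1.8773, γ^t·E[r] = 1.201481, running G = 6.473704
t=3: π = [0.2267, 0.1416, 0.1858, 0.1872, 0.2588], E[r] = 1.9219, γ^t·E[r] = 0.984000, running G = 7.457704
t=4: π = [0.2260, 0.1414, 0.1866, 0.1851, 0.2609], E[r] = 1.9401, γ^t·E[r] = 0.794677, running G = 8.252380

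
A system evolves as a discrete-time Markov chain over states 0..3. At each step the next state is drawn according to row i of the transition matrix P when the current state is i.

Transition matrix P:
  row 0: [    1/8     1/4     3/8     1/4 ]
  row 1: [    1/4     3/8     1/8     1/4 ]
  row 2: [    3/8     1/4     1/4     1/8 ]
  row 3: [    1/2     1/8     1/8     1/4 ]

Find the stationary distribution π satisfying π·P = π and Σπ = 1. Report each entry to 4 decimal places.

π = [0.2967, 0.2541, 0.2276, 0.2215]

Balance equations π_j = Σ_i π_i·P[i][j]:
  π_0 = 1/8·π_0 + 1/4·π_1 + 3/8·π_2 + 1/2·π_3
  π_1 = 1/4·π_0 + 3/8·π_1 + 1/4·π_2 + 1/8·π_3
  π_2 = 3/8·π_0 + 1/8·π_1 + 1/4·π_2 + 1/8·π_3
  normalize: π_0 + π_1 + π_2 + π_3 = 1
Solving the linear system gives exactly π = [73/246, 125/492, 28/123, 109/492].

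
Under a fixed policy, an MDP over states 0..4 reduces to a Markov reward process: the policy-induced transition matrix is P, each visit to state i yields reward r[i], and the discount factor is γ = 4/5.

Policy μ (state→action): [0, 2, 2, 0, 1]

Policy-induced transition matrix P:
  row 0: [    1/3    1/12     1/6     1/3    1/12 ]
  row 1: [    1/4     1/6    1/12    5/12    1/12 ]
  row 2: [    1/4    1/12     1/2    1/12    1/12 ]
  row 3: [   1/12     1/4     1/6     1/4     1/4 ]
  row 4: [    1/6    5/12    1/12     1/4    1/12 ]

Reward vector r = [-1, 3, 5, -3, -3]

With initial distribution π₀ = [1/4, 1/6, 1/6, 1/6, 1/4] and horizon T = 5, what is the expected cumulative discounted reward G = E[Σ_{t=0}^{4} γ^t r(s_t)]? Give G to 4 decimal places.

t=0: π = [0.2500, 0.1667, 0.1667, 0.1667, 0.2500], E[r] = -0.1667, γ^t·E[r] = -0.166667, running G = -0.166667
t=1: π = [0.2222, 0.2083, 0.1875, 0.2708, 0.1111], E[r] = 0.1944, γ^t·E[r] = 0.155556, running G = -0.011111
t=2: π = [0.2141, 0.1829, 0.2025, 0.2720, 0.1285], E[r] = 0.1458, γ^t·E[r] = 0.093333, running G = 0.082222
t=3: π = [0.2118, 0.1867, 0.2082, 0.2646, 0.1287], E[r] = 0.2099, γ^t·E[r] = 0.107457, running G = 0.189679
t=4: π = [0.2128, 0.1859, 0.2098, 0.2641, 0.1274], E[r] = 0.2193, γ^t·E[r] = 0.089824, running G = 0.279503

G = 0.2795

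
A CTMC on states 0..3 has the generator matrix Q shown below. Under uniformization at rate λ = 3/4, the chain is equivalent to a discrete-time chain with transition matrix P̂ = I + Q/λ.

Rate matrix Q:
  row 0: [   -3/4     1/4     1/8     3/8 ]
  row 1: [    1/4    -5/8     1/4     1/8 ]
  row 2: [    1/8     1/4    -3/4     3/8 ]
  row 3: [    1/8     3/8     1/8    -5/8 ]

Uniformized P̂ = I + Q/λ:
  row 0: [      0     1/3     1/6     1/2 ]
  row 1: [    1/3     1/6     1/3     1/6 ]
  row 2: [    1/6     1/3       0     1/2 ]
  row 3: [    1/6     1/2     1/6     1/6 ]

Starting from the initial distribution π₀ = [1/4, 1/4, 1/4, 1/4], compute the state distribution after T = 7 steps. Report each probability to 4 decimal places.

t=0: π = [0.2500, 0.2500, 0.2500, 0.2500]
t=1: π = [0.1667, 0.3333, 0.1667, 0.3333]
t=2: π = [0.1944, 0.3333, 0.1944, 0.2778]
t=3: π = [0.1898, 0.3241, 0.1898, 0.2963]
t=4: π = [0.1890, 0.3287, 0.1890, 0.2932]
t=5: π = [0.1899, 0.3274, 0.1899, 0.2927]
t=6: π = [0.1896, 0.3275, 0.1896, 0.2933]
t=7: π = [0.1897, 0.3276, 0.1897, 0.2931]

π = [0.1897, 0.3276, 0.1897, 0.2931]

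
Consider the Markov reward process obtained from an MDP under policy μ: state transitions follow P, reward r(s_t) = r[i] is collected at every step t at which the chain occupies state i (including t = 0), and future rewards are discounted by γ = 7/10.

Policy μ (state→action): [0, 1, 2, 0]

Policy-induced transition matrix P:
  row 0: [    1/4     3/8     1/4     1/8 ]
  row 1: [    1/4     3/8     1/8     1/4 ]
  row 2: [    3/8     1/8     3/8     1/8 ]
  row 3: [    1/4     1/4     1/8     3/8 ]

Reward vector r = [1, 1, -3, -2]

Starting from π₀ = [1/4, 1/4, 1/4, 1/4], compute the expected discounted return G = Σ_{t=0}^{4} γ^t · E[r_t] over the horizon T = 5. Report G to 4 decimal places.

G = -1.6599

t=0: π = [0.2500, 0.2500, 0.2500, 0.2500], E[r] = -0.7500, γ^t·E[r] = -0.750000, running G = -0.750000
t=1: π = [0.2813, 0.2813, 0.2188, 0.2188], E[r] = -0.5313, γ^t·E[r] = -0.371875, running G = -1.121875
t=2: π = [0.2773, 0.2930, 0.2148, 0.2148], E[r] = -0.5039, γ^t·E[r] = -0.246914, running G = -1.368789
t=3: π = [0.2769, 0.2944, 0.2134, 0.2153], E[r] = -0.4995, γ^t·E[r] = -0.171333, running G = -1.540122
t=4: π = [0.2767, 0.2947, 0.2130, 0.2156], E[r] = -0.4987, γ^t·E[r] = -0.119742, running G = -1.659864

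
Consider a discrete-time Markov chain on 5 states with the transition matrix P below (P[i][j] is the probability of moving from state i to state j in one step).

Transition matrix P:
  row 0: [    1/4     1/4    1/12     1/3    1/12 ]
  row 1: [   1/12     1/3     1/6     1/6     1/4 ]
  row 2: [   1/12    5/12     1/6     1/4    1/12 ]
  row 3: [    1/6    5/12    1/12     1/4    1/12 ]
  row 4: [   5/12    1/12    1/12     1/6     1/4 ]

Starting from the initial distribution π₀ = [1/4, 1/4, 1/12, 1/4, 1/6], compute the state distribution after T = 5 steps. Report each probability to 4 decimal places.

t=0: π = [0.2500, 0.2500, 0.0833, 0.2500, 0.1667]
t=1: π = [0.2014, 0.2986, 0.1111, 0.2361, 0.1528]
t=2: π = [0.1875, 0.3073, 0.1175, 0.2292, 0.1586]
t=3: π = [0.1865, 0.3070, 0.1187, 0.2268, 0.1610]
t=4: π = [0.1870, 0.3063, 0.1188, 0.2266, 0.1613]
t=5: π = [0.1872, 0.3062, 0.1188, 0.2266, 0.1613]

π = [0.1872, 0.3062, 0.1188, 0.2266, 0.1613]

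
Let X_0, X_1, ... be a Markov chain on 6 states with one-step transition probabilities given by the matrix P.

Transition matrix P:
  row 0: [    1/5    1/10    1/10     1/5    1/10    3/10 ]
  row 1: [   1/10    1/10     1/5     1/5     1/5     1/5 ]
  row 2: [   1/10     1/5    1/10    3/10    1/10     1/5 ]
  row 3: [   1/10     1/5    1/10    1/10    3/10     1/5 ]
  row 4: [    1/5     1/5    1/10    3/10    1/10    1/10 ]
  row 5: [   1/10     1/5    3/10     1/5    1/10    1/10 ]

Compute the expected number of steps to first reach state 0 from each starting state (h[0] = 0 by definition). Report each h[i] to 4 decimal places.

h = [0.0000, 8.5379, 8.6031, 8.4595, 7.7415, 8.6162]

First-step conditioning: h[0] = 0; for i ≠ 0, h[i] = 1 + Σ_k P[i][k]·h[k].
  h[1] = 1 + 1/10·h[1] + 1/5·h[2] + 1/5·h[3] + 1/5·h[4] + 1/5·h[5]
  h[2] = 1 + 1/5·h[1] + 1/10·h[2] + 3/10·h[3] + 1/10·h[4] + 1/5·h[5]
  h[3] = 1 + 1/5·h[1] + 1/10·h[2] + 1/10·h[3] + 3/10·h[4] + 1/5·h[5]
  h[4] = 1 + 1/5·h[1] + 1/10·h[2] + 3/10·h[3] + 1/10·h[4] + 1/10·h[5]
  h[5] = 1 + 1/5·h[1] + 3/10·h[2] + 1/5·h[3] + 1/10·h[4] + 1/10·h[5]
Solving the 5×5 linear system over states ≠ 0 gives exactly h = [0, 3270/383, 3295/383, 3240/383, 2965/383, 3300/383] (h[0] = 0 is the target).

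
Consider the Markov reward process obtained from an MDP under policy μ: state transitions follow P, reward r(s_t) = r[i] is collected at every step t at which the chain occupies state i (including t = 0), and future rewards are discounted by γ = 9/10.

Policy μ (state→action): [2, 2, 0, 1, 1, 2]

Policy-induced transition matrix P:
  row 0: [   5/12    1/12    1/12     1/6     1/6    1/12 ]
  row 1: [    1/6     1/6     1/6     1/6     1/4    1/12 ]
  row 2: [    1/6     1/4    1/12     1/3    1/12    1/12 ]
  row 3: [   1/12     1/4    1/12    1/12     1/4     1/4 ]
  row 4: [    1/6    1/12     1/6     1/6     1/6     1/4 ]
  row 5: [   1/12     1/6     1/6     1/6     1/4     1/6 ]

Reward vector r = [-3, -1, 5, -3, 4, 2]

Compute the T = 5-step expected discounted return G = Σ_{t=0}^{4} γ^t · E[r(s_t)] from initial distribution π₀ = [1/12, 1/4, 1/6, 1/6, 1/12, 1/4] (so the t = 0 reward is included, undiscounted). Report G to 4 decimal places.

t=0: π = [0.0833, 0.2500, 0.1667, 0.1667, 0.0833, 0.2500], E[r] = 0.6667, γ^t·E[r] = 0.666667, running G = 0.666667
t=1: π = [0.1528, 0.1806, 0.1319, 0.1806, 0.2083, 0.1458], E[r] = 0.6042, γ^t·E[r] = 0.543750, running G = 1.210417
t=2: π = [0.1777, 0.1626, 0.1279, 0.1736, 0.1979, 0.1603], E[r] = 0.5353, γ^t·E[r] = 0.433594, running G = 1.644010
t=3: π = [0.1833, 0.1605, 0.1267, 0.1735, 0.1974, 0.1586], E[r] = 0.5096, γ^t·E[r] = 0.371531, running G = 2.015542
t=4: π = [0.1848, 0.1600, 0.1264, 0.1733, 0.1972, 0.1584], E[r] = 0.5029, γ^t·E[r] = 0.329933, running G = 2.345474

G = 2.3455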